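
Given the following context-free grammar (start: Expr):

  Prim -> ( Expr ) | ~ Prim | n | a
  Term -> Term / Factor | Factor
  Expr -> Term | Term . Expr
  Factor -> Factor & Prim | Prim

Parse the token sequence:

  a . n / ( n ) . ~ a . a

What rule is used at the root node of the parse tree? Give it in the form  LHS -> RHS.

Expr -> Term . Expr

[Expr [Term [Factor [Prim a]]] . [Expr [Term [Term [Factor [Prim n]]] / [Factor [Prim ( [Expr [Term [Factor [Prim n]]]] )]]] . [Expr [Term [Factor [Prim ~ [Prim a]]]] . [Expr [Term [Factor [Prim a]]]]]]]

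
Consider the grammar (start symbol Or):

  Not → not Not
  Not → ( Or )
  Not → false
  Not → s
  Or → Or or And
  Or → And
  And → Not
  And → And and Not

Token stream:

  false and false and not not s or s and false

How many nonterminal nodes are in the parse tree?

[Or [Or [And [And [And [Not false]] and [Not false]] and [Not not [Not not [Not s]]]]] or [And [And [Not s]] and [Not false]]]

14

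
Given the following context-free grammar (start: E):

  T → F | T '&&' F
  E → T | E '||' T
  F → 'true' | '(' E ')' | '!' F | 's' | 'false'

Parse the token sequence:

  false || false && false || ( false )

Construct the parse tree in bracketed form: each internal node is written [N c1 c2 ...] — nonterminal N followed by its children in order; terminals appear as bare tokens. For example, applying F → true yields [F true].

E
E || T
E || T || T
T || T || T
F || T || T
false || T || T
false || T && F || T
false || F && F || T
false || false && F || T
false || false && false || T
false || false && false || F
false || false && false || ( E )
false || false && false || ( T )
false || false && false || ( F )
false || false && false || ( false )

[E [E [E [T [F false]]] || [T [T [F false]] && [F false]]] || [T [F ( [E [T [F false]]] )]]]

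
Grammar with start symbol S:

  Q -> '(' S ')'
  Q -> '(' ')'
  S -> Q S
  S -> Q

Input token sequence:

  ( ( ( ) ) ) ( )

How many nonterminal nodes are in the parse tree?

8

[S [Q ( [S [Q ( [S [Q ( )]] )]] )] [S [Q ( )]]]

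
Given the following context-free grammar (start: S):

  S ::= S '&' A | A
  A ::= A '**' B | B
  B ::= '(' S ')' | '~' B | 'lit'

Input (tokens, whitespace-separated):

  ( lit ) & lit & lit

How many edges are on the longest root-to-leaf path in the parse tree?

[S [S [S [A [B ( [S [A [B lit]]] )]]] & [A [B lit]]] & [A [B lit]]]

8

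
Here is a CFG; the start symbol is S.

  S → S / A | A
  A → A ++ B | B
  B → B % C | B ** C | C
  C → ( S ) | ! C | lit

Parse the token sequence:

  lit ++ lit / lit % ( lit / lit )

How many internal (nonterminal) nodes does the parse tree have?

[S [S [A [A [B [C lit]]] ++ [B [C lit]]]] / [A [B [B [C lit]] % [C ( [S [S [A [B [C lit]]]] / [A [B [C lit]]]] )]]]]

21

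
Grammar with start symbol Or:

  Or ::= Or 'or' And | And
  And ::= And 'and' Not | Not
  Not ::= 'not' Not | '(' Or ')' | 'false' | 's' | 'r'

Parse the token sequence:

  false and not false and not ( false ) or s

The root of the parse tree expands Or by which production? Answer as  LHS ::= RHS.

Or ::= Or 'or' And

[Or [Or [And [And [And [Not false]] and [Not not [Not false]]] and [Not not [Not ( [Or [And [Not false]]] )]]]] or [And [Not s]]]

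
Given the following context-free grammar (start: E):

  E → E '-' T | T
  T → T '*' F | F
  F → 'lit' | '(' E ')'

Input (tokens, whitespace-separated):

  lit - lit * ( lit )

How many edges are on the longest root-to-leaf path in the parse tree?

[E [E [T [F lit]]] - [T [T [F lit]] * [F ( [E [T [F lit]]] )]]]

6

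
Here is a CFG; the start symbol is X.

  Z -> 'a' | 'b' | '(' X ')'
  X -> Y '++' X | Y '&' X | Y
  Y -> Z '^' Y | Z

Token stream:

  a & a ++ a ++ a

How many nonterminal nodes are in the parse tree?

[X [Y [Z a]] & [X [Y [Z a]] ++ [X [Y [Z a]] ++ [X [Y [Z a]]]]]]

12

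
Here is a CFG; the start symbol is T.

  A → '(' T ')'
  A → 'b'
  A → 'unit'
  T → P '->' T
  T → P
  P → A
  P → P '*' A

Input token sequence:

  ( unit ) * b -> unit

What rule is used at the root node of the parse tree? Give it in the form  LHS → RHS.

[T [P [P [A ( [T [P [A unit]]] )]] * [A b]] -> [T [P [A unit]]]]

T → P '->' T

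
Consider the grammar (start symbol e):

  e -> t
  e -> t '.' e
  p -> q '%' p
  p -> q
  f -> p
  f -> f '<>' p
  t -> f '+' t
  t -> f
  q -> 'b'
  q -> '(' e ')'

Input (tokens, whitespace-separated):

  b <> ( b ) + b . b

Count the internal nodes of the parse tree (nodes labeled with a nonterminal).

22

[e [t [f [f [p [q b]]] <> [p [q ( [e [t [f [p [q b]]]]] )]]] + [t [f [p [q b]]]]] . [e [t [f [p [q b]]]]]]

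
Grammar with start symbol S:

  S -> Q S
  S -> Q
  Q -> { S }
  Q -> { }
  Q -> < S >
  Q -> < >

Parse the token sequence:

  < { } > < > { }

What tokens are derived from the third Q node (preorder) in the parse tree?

[S [Q < [S [Q { }]] >] [S [Q < >] [S [Q { }]]]]

< >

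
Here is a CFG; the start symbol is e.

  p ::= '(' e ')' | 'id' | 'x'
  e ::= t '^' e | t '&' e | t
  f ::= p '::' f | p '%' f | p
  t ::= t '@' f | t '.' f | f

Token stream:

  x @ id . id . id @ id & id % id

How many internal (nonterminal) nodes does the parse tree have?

[e [t [t [t [t [t [f [p x]]] @ [f [p id]]] . [f [p id]]] . [f [p id]]] @ [f [p id]]] & [e [t [f [p id] % [f [p id]]]]]]

22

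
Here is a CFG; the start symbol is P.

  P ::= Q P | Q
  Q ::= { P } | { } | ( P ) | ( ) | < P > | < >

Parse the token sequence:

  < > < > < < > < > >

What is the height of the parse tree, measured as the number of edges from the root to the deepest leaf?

[P [Q < >] [P [Q < >] [P [Q < [P [Q < >] [P [Q < >]]] >]]]]

7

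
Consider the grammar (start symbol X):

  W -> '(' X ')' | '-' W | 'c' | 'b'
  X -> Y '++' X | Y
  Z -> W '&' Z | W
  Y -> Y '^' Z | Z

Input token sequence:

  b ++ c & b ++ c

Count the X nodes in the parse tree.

[X [Y [Z [W b]]] ++ [X [Y [Z [W c] & [Z [W b]]]] ++ [X [Y [Z [W c]]]]]]

3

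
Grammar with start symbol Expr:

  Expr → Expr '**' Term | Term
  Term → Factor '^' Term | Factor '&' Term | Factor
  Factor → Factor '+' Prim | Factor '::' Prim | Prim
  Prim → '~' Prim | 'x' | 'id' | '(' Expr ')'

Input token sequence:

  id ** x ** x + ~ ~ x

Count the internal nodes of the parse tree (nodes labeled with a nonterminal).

[Expr [Expr [Expr [Term [Factor [Prim id]]]] ** [Term [Factor [Prim x]]]] ** [Term [Factor [Factor [Prim x]] + [Prim ~ [Prim ~ [Prim x]]]]]]

16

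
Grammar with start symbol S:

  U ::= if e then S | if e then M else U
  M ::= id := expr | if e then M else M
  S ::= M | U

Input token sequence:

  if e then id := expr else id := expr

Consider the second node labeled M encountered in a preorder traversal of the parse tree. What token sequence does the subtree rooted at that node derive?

[S [M if e then [M id := expr] else [M id := expr]]]

id := expr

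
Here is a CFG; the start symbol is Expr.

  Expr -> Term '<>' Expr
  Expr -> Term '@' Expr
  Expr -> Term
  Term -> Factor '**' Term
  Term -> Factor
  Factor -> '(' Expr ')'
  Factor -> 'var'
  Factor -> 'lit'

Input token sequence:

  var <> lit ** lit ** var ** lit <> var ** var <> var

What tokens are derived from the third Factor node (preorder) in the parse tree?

lit

[Expr [Term [Factor var]] <> [Expr [Term [Factor lit] ** [Term [Factor lit] ** [Term [Factor var] ** [Term [Factor lit]]]]] <> [Expr [Term [Factor var] ** [Term [Factor var]]] <> [Expr [Term [Factor var]]]]]]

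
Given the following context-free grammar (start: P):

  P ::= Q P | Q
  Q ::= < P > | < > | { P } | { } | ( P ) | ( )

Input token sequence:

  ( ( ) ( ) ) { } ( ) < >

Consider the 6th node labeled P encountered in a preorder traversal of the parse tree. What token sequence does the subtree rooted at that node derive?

[P [Q ( [P [Q ( )] [P [Q ( )]]] )] [P [Q { }] [P [Q ( )] [P [Q < >]]]]]

< >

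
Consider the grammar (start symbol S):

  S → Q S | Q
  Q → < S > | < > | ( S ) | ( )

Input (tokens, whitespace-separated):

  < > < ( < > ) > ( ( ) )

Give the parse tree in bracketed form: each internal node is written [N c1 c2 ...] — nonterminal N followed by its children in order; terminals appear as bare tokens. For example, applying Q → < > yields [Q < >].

S
Q S
< > S
< > Q S
< > < S > S
< > < Q > S
< > < ( S ) > S
< > < ( Q ) > S
< > < ( < > ) > S
< > < ( < > ) > Q
< > < ( < > ) > ( S )
< > < ( < > ) > ( Q )
< > < ( < > ) > ( ( ) )

[S [Q < >] [S [Q < [S [Q ( [S [Q < >]] )]] >] [S [Q ( [S [Q ( )]] )]]]]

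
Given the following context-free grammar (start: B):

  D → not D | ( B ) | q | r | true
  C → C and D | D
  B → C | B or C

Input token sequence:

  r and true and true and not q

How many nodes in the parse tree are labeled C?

4

[B [C [C [C [C [D r]] and [D true]] and [D true]] and [D not [D q]]]]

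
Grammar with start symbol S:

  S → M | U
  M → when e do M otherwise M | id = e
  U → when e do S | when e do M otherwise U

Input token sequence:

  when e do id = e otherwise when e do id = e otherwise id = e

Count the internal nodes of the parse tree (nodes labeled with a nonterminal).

6

[S [M when e do [M id = e] otherwise [M when e do [M id = e] otherwise [M id = e]]]]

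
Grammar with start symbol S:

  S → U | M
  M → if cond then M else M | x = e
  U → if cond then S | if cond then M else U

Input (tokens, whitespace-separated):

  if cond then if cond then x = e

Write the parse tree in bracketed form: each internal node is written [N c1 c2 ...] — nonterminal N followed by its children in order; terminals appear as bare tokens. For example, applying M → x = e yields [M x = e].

[S [U if cond then [S [U if cond then [S [M x = e]]]]]]

S
U
if cond then S
if cond then U
if cond then if cond then S
if cond then if cond then M
if cond then if cond then x = e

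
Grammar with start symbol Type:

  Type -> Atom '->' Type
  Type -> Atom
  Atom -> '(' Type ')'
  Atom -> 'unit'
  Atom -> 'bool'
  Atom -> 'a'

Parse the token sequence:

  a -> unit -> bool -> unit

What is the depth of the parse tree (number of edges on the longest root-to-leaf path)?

5

[Type [Atom a] -> [Type [Atom unit] -> [Type [Atom bool] -> [Type [Atom unit]]]]]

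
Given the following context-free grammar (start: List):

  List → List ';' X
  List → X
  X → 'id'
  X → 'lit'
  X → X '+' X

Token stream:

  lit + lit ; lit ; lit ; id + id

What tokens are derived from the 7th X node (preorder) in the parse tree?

id

[List [List [List [List [X [X lit] + [X lit]]] ; [X lit]] ; [X lit]] ; [X [X id] + [X id]]]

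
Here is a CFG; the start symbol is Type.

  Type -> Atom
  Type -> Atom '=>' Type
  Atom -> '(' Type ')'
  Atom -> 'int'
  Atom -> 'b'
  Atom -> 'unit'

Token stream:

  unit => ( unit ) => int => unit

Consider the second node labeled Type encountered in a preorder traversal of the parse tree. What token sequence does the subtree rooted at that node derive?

( unit ) => int => unit

[Type [Atom unit] => [Type [Atom ( [Type [Atom unit]] )] => [Type [Atom int] => [Type [Atom unit]]]]]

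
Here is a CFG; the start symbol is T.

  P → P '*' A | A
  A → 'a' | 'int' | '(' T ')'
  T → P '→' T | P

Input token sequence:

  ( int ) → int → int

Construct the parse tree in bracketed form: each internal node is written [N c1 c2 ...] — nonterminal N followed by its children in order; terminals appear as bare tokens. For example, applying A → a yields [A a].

[T [P [A ( [T [P [A int]]] )]] → [T [P [A int]] → [T [P [A int]]]]]

T
P → T
A → T
( T ) → T
( P ) → T
( A ) → T
( int ) → T
( int ) → P → T
( int ) → A → T
( int ) → int → T
( int ) → int → P
( int ) → int → A
( int ) → int → int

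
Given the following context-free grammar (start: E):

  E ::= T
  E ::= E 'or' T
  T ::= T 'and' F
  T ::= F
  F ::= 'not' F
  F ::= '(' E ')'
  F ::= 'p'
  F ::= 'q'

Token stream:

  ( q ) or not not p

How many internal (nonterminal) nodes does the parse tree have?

[E [E [T [F ( [E [T [F q]]] )]]] or [T [F not [F not [F p]]]]]

11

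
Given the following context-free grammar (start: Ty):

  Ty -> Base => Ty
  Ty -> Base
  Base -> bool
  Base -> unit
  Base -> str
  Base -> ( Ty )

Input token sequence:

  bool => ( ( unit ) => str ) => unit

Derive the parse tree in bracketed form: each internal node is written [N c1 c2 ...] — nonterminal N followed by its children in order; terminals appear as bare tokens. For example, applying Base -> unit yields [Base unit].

Ty
Base => Ty
bool => Ty
bool => Base => Ty
bool => ( Ty ) => Ty
bool => ( Base => Ty ) => Ty
bool => ( ( Ty ) => Ty ) => Ty
bool => ( ( Base ) => Ty ) => Ty
bool => ( ( unit ) => Ty ) => Ty
bool => ( ( unit ) => Base ) => Ty
bool => ( ( unit ) => str ) => Ty
bool => ( ( unit ) => str ) => Base
bool => ( ( unit ) => str ) => unit

[Ty [Base bool] => [Ty [Base ( [Ty [Base ( [Ty [Base unit]] )] => [Ty [Base str]]] )] => [Ty [Base unit]]]]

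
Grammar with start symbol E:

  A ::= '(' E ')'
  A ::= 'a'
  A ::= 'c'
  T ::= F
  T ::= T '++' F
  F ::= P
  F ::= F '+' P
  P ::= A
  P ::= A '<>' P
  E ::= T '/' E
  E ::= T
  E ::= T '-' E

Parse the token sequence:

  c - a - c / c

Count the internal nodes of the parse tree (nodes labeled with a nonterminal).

[E [T [F [P [A c]]]] - [E [T [F [P [A a]]]] - [E [T [F [P [A c]]]] / [E [T [F [P [A c]]]]]]]]

20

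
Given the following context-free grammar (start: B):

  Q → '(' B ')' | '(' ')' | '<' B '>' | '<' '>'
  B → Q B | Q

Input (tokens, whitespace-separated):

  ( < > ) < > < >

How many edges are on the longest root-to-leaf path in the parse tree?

[B [Q ( [B [Q < >]] )] [B [Q < >] [B [Q < >]]]]

4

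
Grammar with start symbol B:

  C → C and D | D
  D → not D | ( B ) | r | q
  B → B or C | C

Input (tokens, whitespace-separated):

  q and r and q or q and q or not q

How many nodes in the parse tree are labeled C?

6

[B [B [B [C [C [C [D q]] and [D r]] and [D q]]] or [C [C [D q]] and [D q]]] or [C [D not [D q]]]]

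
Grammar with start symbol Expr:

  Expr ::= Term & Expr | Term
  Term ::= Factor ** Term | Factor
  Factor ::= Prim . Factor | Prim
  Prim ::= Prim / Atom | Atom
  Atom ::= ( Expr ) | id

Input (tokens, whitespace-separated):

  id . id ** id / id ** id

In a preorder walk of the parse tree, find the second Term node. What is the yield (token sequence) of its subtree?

[Expr [Term [Factor [Prim [Atom id]] . [Factor [Prim [Atom id]]]] ** [Term [Factor [Prim [Prim [Atom id]] / [Atom id]]] ** [Term [Factor [Prim [Atom id]]]]]]]

id / id ** id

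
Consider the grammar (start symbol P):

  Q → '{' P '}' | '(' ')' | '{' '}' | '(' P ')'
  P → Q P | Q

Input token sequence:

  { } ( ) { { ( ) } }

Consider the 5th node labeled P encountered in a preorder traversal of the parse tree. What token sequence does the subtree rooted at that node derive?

( )

[P [Q { }] [P [Q ( )] [P [Q { [P [Q { [P [Q ( )]] }]] }]]]]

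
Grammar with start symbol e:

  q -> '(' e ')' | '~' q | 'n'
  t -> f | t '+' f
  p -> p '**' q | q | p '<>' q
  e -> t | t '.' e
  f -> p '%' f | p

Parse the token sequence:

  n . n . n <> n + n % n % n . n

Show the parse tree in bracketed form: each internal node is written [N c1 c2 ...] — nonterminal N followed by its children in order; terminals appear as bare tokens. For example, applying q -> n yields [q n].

[e [t [f [p [q n]]]] . [e [t [f [p [q n]]]] . [e [t [t [f [p [p [q n]] <> [q n]]]] + [f [p [q n]] % [f [p [q n]] % [f [p [q n]]]]]] . [e [t [f [p [q n]]]]]]]]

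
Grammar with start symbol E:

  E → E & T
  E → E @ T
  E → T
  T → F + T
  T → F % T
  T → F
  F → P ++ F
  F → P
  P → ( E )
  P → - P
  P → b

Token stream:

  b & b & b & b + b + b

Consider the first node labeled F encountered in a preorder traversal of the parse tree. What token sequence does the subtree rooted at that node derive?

b

[E [E [E [E [T [F [P b]]]] & [T [F [P b]]]] & [T [F [P b]]]] & [T [F [P b]] + [T [F [P b]] + [T [F [P b]]]]]]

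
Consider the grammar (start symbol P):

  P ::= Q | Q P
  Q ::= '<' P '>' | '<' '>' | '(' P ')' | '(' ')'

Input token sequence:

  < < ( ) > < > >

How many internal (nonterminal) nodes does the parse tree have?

8

[P [Q < [P [Q < [P [Q ( )]] >] [P [Q < >]]] >]]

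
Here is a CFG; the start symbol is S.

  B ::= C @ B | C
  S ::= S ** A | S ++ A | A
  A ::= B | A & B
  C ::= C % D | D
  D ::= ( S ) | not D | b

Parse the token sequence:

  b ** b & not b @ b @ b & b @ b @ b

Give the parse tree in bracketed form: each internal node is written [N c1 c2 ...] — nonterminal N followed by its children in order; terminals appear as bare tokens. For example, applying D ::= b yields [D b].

[S [S [A [B [C [D b]]]]] ** [A [A [A [B [C [D b]]]] & [B [C [D not [D b]]] @ [B [C [D b]] @ [B [C [D b]]]]]] & [B [C [D b]] @ [B [C [D b]] @ [B [C [D b]]]]]]]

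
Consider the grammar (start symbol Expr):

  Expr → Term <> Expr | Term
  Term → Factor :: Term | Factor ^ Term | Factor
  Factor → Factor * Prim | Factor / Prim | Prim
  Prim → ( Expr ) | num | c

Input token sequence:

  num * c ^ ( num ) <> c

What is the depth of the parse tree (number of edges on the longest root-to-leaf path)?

9

[Expr [Term [Factor [Factor [Prim num]] * [Prim c]] ^ [Term [Factor [Prim ( [Expr [Term [Factor [Prim num]]]] )]]]] <> [Expr [Term [Factor [Prim c]]]]]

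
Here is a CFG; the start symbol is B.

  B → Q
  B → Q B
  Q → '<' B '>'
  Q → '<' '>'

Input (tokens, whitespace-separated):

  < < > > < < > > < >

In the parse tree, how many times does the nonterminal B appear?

5

[B [Q < [B [Q < >]] >] [B [Q < [B [Q < >]] >] [B [Q < >]]]]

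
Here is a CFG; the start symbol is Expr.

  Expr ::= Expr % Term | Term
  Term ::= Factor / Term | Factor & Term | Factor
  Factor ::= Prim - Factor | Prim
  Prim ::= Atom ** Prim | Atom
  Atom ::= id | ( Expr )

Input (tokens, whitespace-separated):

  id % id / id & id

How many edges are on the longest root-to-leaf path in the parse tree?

7

[Expr [Expr [Term [Factor [Prim [Atom id]]]]] % [Term [Factor [Prim [Atom id]]] / [Term [Factor [Prim [Atom id]]] & [Term [Factor [Prim [Atom id]]]]]]]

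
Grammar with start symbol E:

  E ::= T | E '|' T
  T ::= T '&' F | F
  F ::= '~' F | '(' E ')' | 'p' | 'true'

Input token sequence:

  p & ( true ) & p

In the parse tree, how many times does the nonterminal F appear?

4

[E [T [T [T [F p]] & [F ( [E [T [F true]]] )]] & [F p]]]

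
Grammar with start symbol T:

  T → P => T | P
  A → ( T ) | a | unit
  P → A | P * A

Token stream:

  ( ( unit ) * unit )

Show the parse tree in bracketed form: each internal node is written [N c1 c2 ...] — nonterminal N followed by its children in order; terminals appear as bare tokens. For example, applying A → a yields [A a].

[T [P [A ( [T [P [P [A ( [T [P [A unit]]] )]] * [A unit]]] )]]]

T
P
A
( T )
( P )
( P * A )
( A * A )
( ( T ) * A )
( ( P ) * A )
( ( A ) * A )
( ( unit ) * A )
( ( unit ) * unit )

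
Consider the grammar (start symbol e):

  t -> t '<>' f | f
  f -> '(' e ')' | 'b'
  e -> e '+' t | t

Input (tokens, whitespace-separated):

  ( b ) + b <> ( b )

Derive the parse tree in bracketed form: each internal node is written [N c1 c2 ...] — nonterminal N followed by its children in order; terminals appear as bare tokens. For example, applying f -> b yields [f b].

[e [e [t [f ( [e [t [f b]]] )]]] + [t [t [f b]] <> [f ( [e [t [f b]]] )]]]

e
e + t
t + t
f + t
( e ) + t
( t ) + t
( f ) + t
( b ) + t
( b ) + t <> f
( b ) + f <> f
( b ) + b <> f
( b ) + b <> ( e )
( b ) + b <> ( t )
( b ) + b <> ( f )
( b ) + b <> ( b )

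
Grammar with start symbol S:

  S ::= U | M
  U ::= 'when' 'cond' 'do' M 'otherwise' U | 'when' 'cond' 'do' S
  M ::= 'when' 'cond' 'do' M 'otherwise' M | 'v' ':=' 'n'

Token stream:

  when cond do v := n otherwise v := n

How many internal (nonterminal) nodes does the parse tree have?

[S [M when cond do [M v := n] otherwise [M v := n]]]

4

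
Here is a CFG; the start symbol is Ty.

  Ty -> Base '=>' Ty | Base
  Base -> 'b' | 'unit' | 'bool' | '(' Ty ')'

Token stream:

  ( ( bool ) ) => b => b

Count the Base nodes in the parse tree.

[Ty [Base ( [Ty [Base ( [Ty [Base bool]] )]] )] => [Ty [Base b] => [Ty [Base b]]]]

5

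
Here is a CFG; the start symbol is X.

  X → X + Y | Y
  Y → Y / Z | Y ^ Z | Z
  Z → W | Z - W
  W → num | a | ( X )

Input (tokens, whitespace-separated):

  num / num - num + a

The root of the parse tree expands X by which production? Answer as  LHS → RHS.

X → X + Y

[X [X [Y [Y [Z [W num]]] / [Z [Z [W num]] - [W num]]]] + [Y [Z [W a]]]]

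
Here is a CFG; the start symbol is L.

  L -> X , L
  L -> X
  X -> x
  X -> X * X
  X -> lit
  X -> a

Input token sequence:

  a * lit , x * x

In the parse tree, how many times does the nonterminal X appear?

6

[L [X [X a] * [X lit]] , [L [X [X x] * [X x]]]]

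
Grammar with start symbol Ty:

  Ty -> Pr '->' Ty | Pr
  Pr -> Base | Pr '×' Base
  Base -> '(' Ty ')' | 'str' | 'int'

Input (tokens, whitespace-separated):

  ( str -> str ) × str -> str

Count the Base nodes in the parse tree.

5

[Ty [Pr [Pr [Base ( [Ty [Pr [Base str]] -> [Ty [Pr [Base str]]]] )]] × [Base str]] -> [Ty [Pr [Base str]]]]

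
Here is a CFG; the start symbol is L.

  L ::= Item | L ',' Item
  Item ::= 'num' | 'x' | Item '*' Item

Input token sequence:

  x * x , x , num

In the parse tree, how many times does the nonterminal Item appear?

[L [L [L [Item [Item x] * [Item x]]] , [Item x]] , [Item num]]

5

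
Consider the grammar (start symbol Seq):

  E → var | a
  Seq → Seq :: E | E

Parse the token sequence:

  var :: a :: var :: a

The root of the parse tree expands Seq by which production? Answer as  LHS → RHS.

Seq → Seq :: E

[Seq [Seq [Seq [Seq [E var]] :: [E a]] :: [E var]] :: [E a]]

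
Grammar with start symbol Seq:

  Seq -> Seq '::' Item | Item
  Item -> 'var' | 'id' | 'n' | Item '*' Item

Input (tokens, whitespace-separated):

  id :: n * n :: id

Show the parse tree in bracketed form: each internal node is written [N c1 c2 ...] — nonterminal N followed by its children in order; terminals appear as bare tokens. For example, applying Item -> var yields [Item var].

[Seq [Seq [Seq [Item id]] :: [Item [Item n] * [Item n]]] :: [Item id]]

Seq
Seq :: Item
Seq :: Item :: Item
Item :: Item :: Item
id :: Item :: Item
id :: Item * Item :: Item
id :: n * Item :: Item
id :: n * n :: Item
id :: n * n :: id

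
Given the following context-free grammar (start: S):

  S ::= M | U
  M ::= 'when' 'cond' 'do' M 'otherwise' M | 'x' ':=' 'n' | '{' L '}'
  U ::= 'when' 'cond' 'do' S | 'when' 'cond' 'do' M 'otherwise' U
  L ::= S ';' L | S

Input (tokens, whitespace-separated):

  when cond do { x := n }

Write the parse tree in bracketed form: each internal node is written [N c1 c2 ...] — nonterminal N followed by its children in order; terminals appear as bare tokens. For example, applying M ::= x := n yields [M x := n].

S
U
when cond do S
when cond do M
when cond do { L }
when cond do { S }
when cond do { M }
when cond do { x := n }

[S [U when cond do [S [M { [L [S [M x := n]]] }]]]]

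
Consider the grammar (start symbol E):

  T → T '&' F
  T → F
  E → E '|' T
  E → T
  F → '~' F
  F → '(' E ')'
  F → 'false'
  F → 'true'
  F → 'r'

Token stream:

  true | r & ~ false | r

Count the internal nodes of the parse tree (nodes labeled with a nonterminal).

12

[E [E [E [T [F true]]] | [T [T [F r]] & [F ~ [F false]]]] | [T [F r]]]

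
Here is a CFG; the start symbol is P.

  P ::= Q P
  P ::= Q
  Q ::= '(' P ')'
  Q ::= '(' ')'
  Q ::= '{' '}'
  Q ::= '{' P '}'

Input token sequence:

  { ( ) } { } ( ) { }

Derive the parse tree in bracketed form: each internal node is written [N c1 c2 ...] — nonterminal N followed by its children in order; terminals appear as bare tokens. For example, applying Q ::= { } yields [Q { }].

[P [Q { [P [Q ( )]] }] [P [Q { }] [P [Q ( )] [P [Q { }]]]]]

P
Q P
{ P } P
{ Q } P
{ ( ) } P
{ ( ) } Q P
{ ( ) } { } P
{ ( ) } { } Q P
{ ( ) } { } ( ) P
{ ( ) } { } ( ) Q
{ ( ) } { } ( ) { }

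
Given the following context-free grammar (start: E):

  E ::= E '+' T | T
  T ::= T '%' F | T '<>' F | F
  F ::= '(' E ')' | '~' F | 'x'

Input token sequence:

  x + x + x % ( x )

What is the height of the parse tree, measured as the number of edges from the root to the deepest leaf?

[E [E [E [T [F x]]] + [T [F x]]] + [T [T [F x]] % [F ( [E [T [F x]]] )]]]

6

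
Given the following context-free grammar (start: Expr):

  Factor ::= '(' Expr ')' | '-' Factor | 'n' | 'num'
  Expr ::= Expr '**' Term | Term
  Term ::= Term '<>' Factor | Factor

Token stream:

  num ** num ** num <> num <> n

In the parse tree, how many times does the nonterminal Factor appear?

5

[Expr [Expr [Expr [Term [Factor num]]] ** [Term [Factor num]]] ** [Term [Term [Term [Factor num]] <> [Factor num]] <> [Factor n]]]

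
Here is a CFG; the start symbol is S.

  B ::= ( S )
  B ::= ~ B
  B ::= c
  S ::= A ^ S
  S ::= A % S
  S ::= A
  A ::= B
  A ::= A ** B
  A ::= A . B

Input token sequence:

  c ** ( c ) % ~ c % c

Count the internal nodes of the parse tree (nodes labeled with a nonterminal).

15

[S [A [A [B c]] ** [B ( [S [A [B c]]] )]] % [S [A [B ~ [B c]]] % [S [A [B c]]]]]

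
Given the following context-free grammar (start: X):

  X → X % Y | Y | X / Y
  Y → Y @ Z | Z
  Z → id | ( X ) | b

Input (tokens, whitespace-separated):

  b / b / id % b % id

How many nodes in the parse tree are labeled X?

[X [X [X [X [X [Y [Z b]]] / [Y [Z b]]] / [Y [Z id]]] % [Y [Z b]]] % [Y [Z id]]]

5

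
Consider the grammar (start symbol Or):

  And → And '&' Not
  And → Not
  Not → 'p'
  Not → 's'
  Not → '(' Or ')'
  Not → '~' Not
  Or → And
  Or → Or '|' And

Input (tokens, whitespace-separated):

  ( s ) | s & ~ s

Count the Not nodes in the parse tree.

[Or [Or [And [Not ( [Or [And [Not s]]] )]]] | [And [And [Not s]] & [Not ~ [Not s]]]]

5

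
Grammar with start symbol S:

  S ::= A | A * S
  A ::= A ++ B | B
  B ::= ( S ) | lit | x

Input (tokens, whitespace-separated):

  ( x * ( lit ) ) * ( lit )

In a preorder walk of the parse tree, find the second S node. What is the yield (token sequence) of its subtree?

x * ( lit )

[S [A [B ( [S [A [B x]] * [S [A [B ( [S [A [B lit]]] )]]]] )]] * [S [A [B ( [S [A [B lit]]] )]]]]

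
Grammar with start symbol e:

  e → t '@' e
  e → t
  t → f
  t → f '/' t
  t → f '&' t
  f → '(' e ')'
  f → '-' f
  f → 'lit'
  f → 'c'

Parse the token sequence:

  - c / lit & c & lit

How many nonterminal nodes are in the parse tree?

[e [t [f - [f c]] / [t [f lit] & [t [f c] & [t [f lit]]]]]]

10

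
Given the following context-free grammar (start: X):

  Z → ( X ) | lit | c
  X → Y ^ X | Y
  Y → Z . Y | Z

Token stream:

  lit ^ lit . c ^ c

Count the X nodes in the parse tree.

3

[X [Y [Z lit]] ^ [X [Y [Z lit] . [Y [Z c]]] ^ [X [Y [Z c]]]]]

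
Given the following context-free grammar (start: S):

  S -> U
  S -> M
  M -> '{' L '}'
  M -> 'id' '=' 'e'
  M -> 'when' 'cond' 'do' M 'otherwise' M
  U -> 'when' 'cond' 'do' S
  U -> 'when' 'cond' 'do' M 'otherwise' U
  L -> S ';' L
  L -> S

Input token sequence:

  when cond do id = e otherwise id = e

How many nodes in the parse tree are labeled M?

3

[S [M when cond do [M id = e] otherwise [M id = e]]]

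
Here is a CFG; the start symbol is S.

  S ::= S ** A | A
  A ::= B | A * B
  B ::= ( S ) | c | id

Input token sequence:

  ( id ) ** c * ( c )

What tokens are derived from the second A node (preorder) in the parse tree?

[S [S [A [B ( [S [A [B id]]] )]]] ** [A [A [B c]] * [B ( [S [A [B c]]] )]]]

id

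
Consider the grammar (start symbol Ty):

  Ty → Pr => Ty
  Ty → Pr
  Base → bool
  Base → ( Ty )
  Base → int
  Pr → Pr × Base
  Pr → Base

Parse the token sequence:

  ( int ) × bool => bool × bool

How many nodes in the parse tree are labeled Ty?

[Ty [Pr [Pr [Base ( [Ty [Pr [Base int]]] )]] × [Base bool]] => [Ty [Pr [Pr [Base bool]] × [Base bool]]]]

3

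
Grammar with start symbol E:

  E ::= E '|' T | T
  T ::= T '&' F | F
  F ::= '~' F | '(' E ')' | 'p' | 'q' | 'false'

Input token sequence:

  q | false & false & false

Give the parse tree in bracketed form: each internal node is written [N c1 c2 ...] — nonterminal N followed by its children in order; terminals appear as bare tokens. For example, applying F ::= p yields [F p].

[E [E [T [F q]]] | [T [T [T [F false]] & [F false]] & [F false]]]

E
E | T
T | T
F | T
q | T
q | T & F
q | T & F & F
q | F & F & F
q | false & F & F
q | false & false & F
q | false & false & false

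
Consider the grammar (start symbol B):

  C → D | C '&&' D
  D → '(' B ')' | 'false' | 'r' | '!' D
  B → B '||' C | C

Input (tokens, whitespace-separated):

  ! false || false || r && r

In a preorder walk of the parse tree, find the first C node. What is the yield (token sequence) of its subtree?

! false

[B [B [B [C [D ! [D false]]]] || [C [D false]]] || [C [C [D r]] && [D r]]]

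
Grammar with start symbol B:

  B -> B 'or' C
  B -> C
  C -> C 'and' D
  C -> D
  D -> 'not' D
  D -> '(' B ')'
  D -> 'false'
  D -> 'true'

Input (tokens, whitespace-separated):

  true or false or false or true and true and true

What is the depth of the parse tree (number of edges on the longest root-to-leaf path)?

6

[B [B [B [B [C [D true]]] or [C [D false]]] or [C [D false]]] or [C [C [C [D true]] and [D true]] and [D true]]]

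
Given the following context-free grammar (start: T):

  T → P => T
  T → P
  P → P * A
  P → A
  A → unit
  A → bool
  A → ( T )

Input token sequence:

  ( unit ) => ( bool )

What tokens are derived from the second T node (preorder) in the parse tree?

[T [P [A ( [T [P [A unit]]] )]] => [T [P [A ( [T [P [A bool]]] )]]]]

unit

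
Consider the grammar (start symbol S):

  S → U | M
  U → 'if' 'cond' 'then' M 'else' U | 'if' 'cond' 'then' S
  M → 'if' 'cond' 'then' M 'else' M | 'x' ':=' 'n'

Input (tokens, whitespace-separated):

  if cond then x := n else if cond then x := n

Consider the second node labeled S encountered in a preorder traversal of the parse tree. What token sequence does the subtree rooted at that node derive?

[S [U if cond then [M x := n] else [U if cond then [S [M x := n]]]]]

x := n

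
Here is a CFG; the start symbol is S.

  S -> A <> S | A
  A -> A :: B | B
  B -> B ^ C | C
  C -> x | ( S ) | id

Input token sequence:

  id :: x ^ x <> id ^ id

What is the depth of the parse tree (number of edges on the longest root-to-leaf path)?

[S [A [A [B [C id]]] :: [B [B [C x]] ^ [C x]]] <> [S [A [B [B [C id]] ^ [C id]]]]]

6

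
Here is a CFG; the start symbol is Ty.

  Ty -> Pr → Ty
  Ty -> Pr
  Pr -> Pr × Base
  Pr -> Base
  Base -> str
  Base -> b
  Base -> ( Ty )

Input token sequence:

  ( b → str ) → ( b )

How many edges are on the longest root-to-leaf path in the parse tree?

7

[Ty [Pr [Base ( [Ty [Pr [Base b]] → [Ty [Pr [Base str]]]] )]] → [Ty [Pr [Base ( [Ty [Pr [Base b]]] )]]]]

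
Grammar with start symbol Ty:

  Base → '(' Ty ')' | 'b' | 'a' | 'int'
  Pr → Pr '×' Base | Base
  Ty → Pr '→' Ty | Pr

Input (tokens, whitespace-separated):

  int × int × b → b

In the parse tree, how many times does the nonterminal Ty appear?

2

[Ty [Pr [Pr [Pr [Base int]] × [Base int]] × [Base b]] → [Ty [Pr [Base b]]]]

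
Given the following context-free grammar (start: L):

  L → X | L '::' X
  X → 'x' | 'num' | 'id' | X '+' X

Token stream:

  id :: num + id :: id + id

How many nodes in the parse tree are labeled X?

[L [L [L [X id]] :: [X [X num] + [X id]]] :: [X [X id] + [X id]]]

7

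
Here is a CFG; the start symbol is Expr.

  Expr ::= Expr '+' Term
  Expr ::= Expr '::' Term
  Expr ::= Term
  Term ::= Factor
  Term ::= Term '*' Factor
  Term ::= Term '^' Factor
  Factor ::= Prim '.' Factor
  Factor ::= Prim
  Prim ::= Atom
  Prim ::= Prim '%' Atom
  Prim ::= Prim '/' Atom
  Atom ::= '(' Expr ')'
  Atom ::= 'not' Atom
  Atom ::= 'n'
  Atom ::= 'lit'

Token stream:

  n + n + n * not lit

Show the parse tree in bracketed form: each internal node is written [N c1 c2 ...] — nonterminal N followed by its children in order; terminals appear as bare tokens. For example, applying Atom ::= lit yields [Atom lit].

[Expr [Expr [Expr [Term [Factor [Prim [Atom n]]]]] + [Term [Factor [Prim [Atom n]]]]] + [Term [Term [Factor [Prim [Atom n]]]] * [Factor [Prim [Atom not [Atom lit]]]]]]

Expr
Expr + Term
Expr + Term + Term
Term + Term + Term
Factor + Term + Term
Prim + Term + Term
Atom + Term + Term
n + Term + Term
n + Factor + Term
n + Prim + Term
n + Atom + Term
n + n + Term
n + n + Term * Factor
n + n + Factor * Factor
n + n + Prim * Factor
n + n + Atom * Factor
n + n + n * Factor
n + n + n * Prim
n + n + n * Atom
n + n + n * not Atom
n + n + n * not lit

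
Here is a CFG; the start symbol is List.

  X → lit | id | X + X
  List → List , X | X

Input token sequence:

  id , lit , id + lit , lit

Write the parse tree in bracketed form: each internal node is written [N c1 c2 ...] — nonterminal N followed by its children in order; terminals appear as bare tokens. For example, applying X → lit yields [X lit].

[List [List [List [List [X id]] , [X lit]] , [X [X id] + [X lit]]] , [X lit]]

List
List , X
List , X , X
List , X , X , X
X , X , X , X
id , X , X , X
id , lit , X , X
id , lit , X + X , X
id , lit , id + X , X
id , lit , id + lit , X
id , lit , id + lit , lit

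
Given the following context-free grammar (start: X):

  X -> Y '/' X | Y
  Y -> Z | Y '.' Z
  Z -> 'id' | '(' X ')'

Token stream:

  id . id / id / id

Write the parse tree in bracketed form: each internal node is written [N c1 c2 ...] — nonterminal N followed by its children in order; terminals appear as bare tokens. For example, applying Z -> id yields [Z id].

X
Y / X
Y . Z / X
Z . Z / X
id . Z / X
id . id / X
id . id / Y / X
id . id / Z / X
id . id / id / X
id . id / id / Y
id . id / id / Z
id . id / id / id

[X [Y [Y [Z id]] . [Z id]] / [X [Y [Z id]] / [X [Y [Z id]]]]]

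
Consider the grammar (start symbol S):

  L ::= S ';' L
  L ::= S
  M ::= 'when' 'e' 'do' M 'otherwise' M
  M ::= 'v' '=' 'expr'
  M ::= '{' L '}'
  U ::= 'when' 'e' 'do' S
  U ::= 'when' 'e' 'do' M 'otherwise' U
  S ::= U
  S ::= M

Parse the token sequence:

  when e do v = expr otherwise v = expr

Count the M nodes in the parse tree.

[S [M when e do [M v = expr] otherwise [M v = expr]]]

3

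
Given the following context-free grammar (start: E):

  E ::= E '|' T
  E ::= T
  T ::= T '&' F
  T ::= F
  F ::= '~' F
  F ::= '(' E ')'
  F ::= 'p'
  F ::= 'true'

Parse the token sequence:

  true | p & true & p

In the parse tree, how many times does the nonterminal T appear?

4

[E [E [T [F true]]] | [T [T [T [F p]] & [F true]] & [F p]]]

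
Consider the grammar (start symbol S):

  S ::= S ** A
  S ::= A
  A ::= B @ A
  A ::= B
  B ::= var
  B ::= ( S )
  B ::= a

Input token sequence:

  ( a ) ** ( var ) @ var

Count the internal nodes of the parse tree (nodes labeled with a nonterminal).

14

[S [S [A [B ( [S [A [B a]]] )]]] ** [A [B ( [S [A [B var]]] )] @ [A [B var]]]]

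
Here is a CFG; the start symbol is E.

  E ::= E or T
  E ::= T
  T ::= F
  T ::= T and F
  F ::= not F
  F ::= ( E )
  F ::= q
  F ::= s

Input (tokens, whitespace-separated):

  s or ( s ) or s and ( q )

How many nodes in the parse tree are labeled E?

5

[E [E [E [T [F s]]] or [T [F ( [E [T [F s]]] )]]] or [T [T [F s]] and [F ( [E [T [F q]]] )]]]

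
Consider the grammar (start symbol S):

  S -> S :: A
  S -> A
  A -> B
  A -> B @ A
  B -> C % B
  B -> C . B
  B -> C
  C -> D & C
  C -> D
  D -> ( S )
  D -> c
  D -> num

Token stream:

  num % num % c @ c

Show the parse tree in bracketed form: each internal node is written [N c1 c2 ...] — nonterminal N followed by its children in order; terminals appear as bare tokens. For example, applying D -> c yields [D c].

S
A
B @ A
C % B @ A
D % B @ A
num % B @ A
num % C % B @ A
num % D % B @ A
num % num % B @ A
num % num % C @ A
num % num % D @ A
num % num % c @ A
num % num % c @ B
num % num % c @ C
num % num % c @ D
num % num % c @ c

[S [A [B [C [D num]] % [B [C [D num]] % [B [C [D c]]]]] @ [A [B [C [D c]]]]]]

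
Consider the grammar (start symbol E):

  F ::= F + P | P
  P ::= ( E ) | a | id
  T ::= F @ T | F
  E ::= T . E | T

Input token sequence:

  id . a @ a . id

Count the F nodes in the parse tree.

[E [T [F [P id]]] . [E [T [F [P a]] @ [T [F [P a]]]] . [E [T [F [P id]]]]]]

4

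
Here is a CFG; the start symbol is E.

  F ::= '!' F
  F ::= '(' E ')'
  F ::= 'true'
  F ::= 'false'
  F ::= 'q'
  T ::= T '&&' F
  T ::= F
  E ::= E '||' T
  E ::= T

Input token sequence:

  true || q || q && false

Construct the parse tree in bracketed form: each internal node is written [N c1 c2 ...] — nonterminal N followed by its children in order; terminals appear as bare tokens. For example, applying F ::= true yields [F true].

E
E || T
E || T || T
T || T || T
F || T || T
true || T || T
true || F || T
true || q || T
true || q || T && F
true || q || F && F
true || q || q && F
true || q || q && false

[E [E [E [T [F true]]] || [T [F q]]] || [T [T [F q]] && [F false]]]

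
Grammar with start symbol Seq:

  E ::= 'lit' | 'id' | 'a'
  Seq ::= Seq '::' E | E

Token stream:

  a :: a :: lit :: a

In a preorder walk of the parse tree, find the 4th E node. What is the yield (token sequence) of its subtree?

a

[Seq [Seq [Seq [Seq [E a]] :: [E a]] :: [E lit]] :: [E a]]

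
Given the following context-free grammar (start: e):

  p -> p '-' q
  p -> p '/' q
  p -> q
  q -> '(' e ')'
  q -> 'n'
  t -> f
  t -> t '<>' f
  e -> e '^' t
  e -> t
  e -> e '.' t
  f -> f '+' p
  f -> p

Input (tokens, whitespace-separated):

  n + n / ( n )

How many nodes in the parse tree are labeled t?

[e [t [f [f [p [q n]]] + [p [p [q n]] / [q ( [e [t [f [p [q n]]]]] )]]]]]

2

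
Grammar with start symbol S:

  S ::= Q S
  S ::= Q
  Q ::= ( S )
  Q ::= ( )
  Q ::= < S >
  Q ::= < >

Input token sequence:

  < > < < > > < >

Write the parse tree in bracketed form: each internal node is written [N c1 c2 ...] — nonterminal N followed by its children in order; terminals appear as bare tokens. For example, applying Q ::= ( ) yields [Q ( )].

[S [Q < >] [S [Q < [S [Q < >]] >] [S [Q < >]]]]

S
Q S
< > S
< > Q S
< > < S > S
< > < Q > S
< > < < > > S
< > < < > > Q
< > < < > > < >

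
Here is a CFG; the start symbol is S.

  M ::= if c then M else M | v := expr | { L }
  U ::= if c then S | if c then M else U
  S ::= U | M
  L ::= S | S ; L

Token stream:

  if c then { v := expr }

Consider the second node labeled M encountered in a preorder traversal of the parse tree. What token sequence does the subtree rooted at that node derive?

v := expr

[S [U if c then [S [M { [L [S [M v := expr]]] }]]]]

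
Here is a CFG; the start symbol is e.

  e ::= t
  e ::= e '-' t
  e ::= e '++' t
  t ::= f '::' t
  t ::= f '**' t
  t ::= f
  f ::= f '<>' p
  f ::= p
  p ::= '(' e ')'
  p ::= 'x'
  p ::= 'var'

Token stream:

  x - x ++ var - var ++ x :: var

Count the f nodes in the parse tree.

6

[e [e [e [e [e [t [f [p x]]]] - [t [f [p x]]]] ++ [t [f [p var]]]] - [t [f [p var]]]] ++ [t [f [p x]] :: [t [f [p var]]]]]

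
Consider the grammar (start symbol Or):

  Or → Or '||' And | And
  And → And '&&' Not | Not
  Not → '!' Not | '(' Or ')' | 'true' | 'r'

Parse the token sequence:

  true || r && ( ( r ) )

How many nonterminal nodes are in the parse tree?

14

[Or [Or [And [Not true]]] || [And [And [Not r]] && [Not ( [Or [And [Not ( [Or [And [Not r]]] )]]] )]]]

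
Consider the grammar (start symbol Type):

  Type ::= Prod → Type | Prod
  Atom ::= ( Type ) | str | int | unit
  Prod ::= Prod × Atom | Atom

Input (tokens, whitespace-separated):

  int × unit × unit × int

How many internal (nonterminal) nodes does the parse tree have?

9

[Type [Prod [Prod [Prod [Prod [Atom int]] × [Atom unit]] × [Atom unit]] × [Atom int]]]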